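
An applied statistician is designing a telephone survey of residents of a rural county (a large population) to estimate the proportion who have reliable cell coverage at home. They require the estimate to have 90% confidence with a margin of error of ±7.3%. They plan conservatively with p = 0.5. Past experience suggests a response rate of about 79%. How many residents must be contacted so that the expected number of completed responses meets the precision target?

161

For 90% confidence, z = 1.645.
Completed interviews needed: n₀ = 1.645² × 0.2500 / 0.073² ≈ 126.95 → 127.
At a 79% response rate, contacts needed = 127 / 0.79 ≈ 160.76 → 161.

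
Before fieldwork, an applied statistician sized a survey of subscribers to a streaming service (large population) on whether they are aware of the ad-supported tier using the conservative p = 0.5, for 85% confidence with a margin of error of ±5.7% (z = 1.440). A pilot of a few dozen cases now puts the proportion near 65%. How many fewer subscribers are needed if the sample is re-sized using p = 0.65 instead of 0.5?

14

Conservative (p = 0.5): n = 1.440² × 0.25 / 0.057² ≈ 159.56 → 160.
Using p = 0.65: p(1−p) = 0.2275, so n = 1.440² × 0.2275 / 0.057² ≈ 145.20 → 146.
Reduction: 160 − 146 = 14.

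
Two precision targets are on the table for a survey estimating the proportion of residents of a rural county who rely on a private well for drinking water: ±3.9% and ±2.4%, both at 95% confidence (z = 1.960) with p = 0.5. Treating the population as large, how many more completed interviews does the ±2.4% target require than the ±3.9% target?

1036

At ±3.9%: n = 1.960² × 0.2500 / 0.039² ≈ 631.43 → 632.
At ±2.4%: n = 1.960² × 0.2500 / 0.024² ≈ 1667.36 → 1668.
Additional respondents: 1668 − 632 = 1036.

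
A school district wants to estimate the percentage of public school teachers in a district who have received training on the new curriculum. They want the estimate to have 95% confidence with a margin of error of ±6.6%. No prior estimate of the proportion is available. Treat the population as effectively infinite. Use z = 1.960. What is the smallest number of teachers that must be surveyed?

221

With no prior estimate, use p = 0.5, giving p(1−p) = 0.25.
n = z²·p(1−p)/E² = 1.960² × 0.2500 / 0.066² = 3.8416 × 0.2500 / 0.004356 ≈ 220.48.
Rounding up gives n = 221.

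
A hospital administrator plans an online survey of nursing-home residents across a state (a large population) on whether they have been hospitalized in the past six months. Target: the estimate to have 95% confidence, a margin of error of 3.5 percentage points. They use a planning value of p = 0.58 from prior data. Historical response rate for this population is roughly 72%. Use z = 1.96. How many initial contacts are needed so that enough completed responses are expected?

Completed interviews needed: n₀ = 1.96² × 0.2436 / 0.035² ≈ 763.93 → 764.
At a 72% response rate, contacts needed = 764 / 0.72 ≈ 1061.11 → 1062.

1062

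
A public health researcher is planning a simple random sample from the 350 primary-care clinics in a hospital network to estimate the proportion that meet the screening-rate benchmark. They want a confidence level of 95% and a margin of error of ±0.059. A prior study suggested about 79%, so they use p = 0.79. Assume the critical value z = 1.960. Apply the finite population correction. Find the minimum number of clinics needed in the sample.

Unadjusted: n₀ = 1.960² × 0.79 × 0.21 / 0.059² ≈ 183.09, so n₀ = 184.
Finite population correction with N = 350: n = n₀ / (1 + (n₀−1)/N) = 184 / (1 + 183/350) = 184 / 1.5229 ≈ 120.83.
Rounding up, n = 121.

121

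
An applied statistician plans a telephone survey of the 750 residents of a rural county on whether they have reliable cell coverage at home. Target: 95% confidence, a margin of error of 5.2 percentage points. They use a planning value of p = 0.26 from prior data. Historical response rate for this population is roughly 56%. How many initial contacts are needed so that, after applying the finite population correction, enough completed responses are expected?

359

For 95% confidence, z = 1.960.
Completed interviews needed (unadjusted): n₀ = 1.960² × 0.1924 / 0.052² ≈ 273.34 → 274.
FPC for N = 750: n = 274 / (1 + 273/750) = 274 / 1.3640 ≈ 200.88 → 201.
At a 56% response rate, contacts needed = 201 / 0.56 ≈ 358.93 → 359.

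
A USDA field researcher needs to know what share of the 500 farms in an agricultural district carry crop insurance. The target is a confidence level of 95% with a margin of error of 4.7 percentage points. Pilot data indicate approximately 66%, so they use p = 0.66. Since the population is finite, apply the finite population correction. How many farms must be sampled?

220

For 95% confidence, z = 1.960.
Unadjusted: n₀ = 1.960² × 0.66 × 0.34 / 0.047² ≈ 390.25, so n₀ = 391.
Finite population correction with N = 500: n = n₀ / (1 + (n₀−1)/N) = 391 / (1 + 390/500) = 391 / 1.7800 ≈ 219.66.
Rounding up, n = 220.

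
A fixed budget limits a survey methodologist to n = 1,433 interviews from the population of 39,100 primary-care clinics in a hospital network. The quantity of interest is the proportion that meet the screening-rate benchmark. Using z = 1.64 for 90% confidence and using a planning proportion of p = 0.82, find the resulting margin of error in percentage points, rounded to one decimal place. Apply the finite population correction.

Finite-population factor: (N−n)/(N−1) = (39100−1433)/(39100−1) = 0.9634.
SE(p̂) = √[p(1−p)/n · (N−n)/(N−1)] = √[0.1476/1433 × 0.9634] = 0.00996.
E = z × SE = 1.64 × 0.00996 = 0.01634 ≈ 1.6 percentage points.

1.6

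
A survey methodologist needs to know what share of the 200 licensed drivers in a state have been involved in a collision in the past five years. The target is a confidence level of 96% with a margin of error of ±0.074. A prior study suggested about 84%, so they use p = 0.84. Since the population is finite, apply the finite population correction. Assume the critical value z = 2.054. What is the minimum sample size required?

69

Unadjusted: n₀ = 2.054² × 0.84 × 0.16 / 0.074² ≈ 103.55, so n₀ = 104.
Finite population correction with N = 200: n = n₀ / (1 + (n₀−1)/N) = 104 / (1 + 103/200) = 104 / 1.5150 ≈ 68.65.
Rounding up, n = 69.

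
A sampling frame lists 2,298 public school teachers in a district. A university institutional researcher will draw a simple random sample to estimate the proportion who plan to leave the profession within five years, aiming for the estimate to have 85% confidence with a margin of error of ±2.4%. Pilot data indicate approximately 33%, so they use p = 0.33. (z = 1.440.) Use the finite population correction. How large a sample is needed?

592

Unadjusted: n₀ = 1.440² × 0.33 × 0.67 / 0.024² ≈ 795.96, so n₀ = 796.
Finite population correction with N = 2,298: n = n₀ / (1 + (n₀−1)/N) = 796 / (1 + 795/2298) = 796 / 1.3460 ≈ 591.40.
Rounding up, n = 592.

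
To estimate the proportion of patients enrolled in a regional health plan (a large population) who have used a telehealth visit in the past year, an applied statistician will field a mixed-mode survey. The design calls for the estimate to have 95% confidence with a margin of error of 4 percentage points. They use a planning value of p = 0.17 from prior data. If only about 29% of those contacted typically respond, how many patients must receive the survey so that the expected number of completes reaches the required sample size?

1169

For 95% confidence, z = 1.960.
Completed interviews needed: n₀ = 1.960² × 0.1411 / 0.040² ≈ 338.78 → 339.
At a 29% response rate, contacts needed = 339 / 0.29 ≈ 1168.97 → 1169.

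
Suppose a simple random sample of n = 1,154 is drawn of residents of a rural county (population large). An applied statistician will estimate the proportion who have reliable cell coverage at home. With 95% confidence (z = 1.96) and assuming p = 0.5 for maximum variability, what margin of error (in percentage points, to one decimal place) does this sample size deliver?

2.9

SE(p̂) = √[p(1−p)/n] = √[0.2500/1154] = 0.01472.
E = z × SE = 1.96 × 0.01472 = 0.02885, or 2.9 percentage points.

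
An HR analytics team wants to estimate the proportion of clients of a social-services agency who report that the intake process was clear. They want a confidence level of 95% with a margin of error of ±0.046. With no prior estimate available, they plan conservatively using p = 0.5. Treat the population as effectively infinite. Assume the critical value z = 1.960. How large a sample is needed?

With p = 0.5, p(1−p) = 0.25.
n = z²·p(1−p)/E² = 1.960² × 0.2500 / 0.046² = 3.8416 × 0.2500 / 0.002116 ≈ 453.88.
Rounding up gives n = 454.

454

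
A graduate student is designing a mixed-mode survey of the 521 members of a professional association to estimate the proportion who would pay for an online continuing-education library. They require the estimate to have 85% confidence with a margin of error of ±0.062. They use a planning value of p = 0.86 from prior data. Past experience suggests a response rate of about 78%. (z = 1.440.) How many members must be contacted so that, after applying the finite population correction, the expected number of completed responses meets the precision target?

75

Completed interviews needed (unadjusted): n₀ = 1.440² × 0.1204 / 0.062² ≈ 64.95 → 65.
FPC for N = 521: n = 65 / (1 + 64/521) = 65 / 1.1228 ≈ 57.89 → 58.
At a 78% response rate, contacts needed = 58 / 0.78 ≈ 74.36 → 75.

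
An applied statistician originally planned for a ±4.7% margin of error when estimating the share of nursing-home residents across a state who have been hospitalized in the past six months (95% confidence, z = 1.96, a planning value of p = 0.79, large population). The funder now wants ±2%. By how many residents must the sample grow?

1305

At ±4.7%: n = 1.96² × 0.1659 / 0.047² ≈ 288.51 → 289.
At ±2%: n = 1.96² × 0.1659 / 0.020² ≈ 1593.30 → 1594.
Additional respondents: 1594 − 289 = 1305.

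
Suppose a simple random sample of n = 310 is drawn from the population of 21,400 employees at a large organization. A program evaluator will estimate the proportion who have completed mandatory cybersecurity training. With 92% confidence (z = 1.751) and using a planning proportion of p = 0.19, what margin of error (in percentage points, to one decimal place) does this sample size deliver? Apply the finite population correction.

Finite-population factor: (N−n)/(N−1) = (21400−310)/(21400−1) = 0.9856.
SE(p̂) = √[p(1−p)/n · (N−n)/(N−1)] = √[0.1539/310 × 0.9856] = 0.02212.
E = z × SE = 1.751 × 0.02212 = 0.03873 ≈ 3.9 percentage points.

3.9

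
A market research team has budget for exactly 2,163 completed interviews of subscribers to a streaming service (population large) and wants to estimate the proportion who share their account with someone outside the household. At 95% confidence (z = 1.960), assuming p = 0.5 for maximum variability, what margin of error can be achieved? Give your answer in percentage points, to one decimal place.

SE(p̂) = √[p(1−p)/n] = √[0.2500/2163] = 0.01075.
E = z × SE = 1.960 × 0.01075 = 0.02107, or 2.1 percentage points.

2.1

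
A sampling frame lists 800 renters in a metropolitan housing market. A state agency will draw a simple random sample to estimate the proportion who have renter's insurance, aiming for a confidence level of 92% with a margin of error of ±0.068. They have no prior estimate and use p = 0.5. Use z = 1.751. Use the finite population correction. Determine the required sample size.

138

Unadjusted: n₀ = 1.751² × 0.50 × 0.50 / 0.068² ≈ 165.77, so n₀ = 166.
Finite population correction with N = 800: n = n₀ / (1 + (n₀−1)/N) = 166 / (1 + 165/800) = 166 / 1.2063 ≈ 137.62.
Rounding up, n = 138.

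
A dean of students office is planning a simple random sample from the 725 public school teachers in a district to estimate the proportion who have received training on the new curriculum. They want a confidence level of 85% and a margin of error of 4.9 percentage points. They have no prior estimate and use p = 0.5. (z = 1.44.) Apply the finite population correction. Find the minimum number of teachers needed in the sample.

167

Unadjusted: n₀ = 1.44² × 0.50 × 0.50 / 0.049² ≈ 215.91, so n₀ = 216.
Finite population correction with N = 725: n = n₀ / (1 + (n₀−1)/N) = 216 / (1 + 215/725) = 216 / 1.2966 ≈ 166.60.
Rounding up, n = 167.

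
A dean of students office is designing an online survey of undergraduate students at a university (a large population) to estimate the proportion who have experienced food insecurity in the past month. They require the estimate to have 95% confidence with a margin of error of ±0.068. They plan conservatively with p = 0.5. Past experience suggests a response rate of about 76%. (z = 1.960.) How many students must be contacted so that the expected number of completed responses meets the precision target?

274

Completed interviews needed: n₀ = 1.960² × 0.2500 / 0.068² ≈ 207.70 → 208.
At a 76% response rate, contacts needed = 208 / 0.76 ≈ 273.68 → 274.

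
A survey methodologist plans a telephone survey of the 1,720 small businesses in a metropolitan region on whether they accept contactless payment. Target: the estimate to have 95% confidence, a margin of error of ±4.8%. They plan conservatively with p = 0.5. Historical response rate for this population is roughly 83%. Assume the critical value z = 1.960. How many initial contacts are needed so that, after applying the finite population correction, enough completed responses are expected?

405

Completed interviews needed (unadjusted): n₀ = 1.960² × 0.2500 / 0.048² ≈ 416.84 → 417.
FPC for N = 1,720: n = 417 / (1 + 416/1720) = 417 / 1.2419 ≈ 335.79 → 336.
At an 83% response rate, contacts needed = 336 / 0.83 ≈ 404.82 → 405.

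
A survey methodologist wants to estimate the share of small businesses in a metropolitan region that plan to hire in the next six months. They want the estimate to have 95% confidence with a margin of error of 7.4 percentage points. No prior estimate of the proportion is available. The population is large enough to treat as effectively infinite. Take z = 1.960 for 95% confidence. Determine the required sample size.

176

With no prior estimate, use p = 0.5, giving p(1−p) = 0.25.
n = z²·p(1−p)/E² = 1.960² × 0.2500 / 0.074² = 3.8416 × 0.2500 / 0.005476 ≈ 175.38.
Rounding up gives n = 176.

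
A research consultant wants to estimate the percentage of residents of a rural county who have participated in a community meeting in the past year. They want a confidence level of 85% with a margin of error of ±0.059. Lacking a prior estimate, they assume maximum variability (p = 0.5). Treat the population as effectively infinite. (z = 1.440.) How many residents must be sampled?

With p = 0.5, p(1−p) = 0.25.
n = z²·p(1−p)/E² = 1.440² × 0.2500 / 0.059² = 2.0736 × 0.2500 / 0.003481 ≈ 148.92.
Rounding up gives n = 149.

149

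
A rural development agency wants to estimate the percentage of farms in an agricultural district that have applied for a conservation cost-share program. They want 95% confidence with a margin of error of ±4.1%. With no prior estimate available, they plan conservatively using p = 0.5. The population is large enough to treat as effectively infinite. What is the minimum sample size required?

For 95% confidence, z = 1.960.
With p = 0.5, p(1−p) = 0.25.
n = z²·p(1−p)/E² = 1.960² × 0.2500 / 0.041² = 3.8416 × 0.2500 / 0.001681 ≈ 571.33.
Rounding up gives n = 572.

572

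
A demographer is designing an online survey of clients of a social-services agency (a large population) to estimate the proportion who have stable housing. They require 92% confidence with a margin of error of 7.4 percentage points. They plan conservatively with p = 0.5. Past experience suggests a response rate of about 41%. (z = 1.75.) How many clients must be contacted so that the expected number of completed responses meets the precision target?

Completed interviews needed: n₀ = 1.75² × 0.2500 / 0.074² ≈ 139.81 → 140.
At a 41% response rate, contacts needed = 140 / 0.41 ≈ 341.46 → 342.

342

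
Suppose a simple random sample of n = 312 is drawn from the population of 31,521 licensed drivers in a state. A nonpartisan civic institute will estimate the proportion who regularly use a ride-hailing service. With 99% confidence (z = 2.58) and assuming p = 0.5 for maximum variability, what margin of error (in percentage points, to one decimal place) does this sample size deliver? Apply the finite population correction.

7.3

Finite-population factor: (N−n)/(N−1) = (31521−312)/(31521−1) = 0.9901.
SE(p̂) = √[p(1−p)/n · (N−n)/(N−1)] = √[0.2500/312 × 0.9901] = 0.02817.
E = z × SE = 2.58 × 0.02817 = 0.07267 ≈ 7.3 percentage points.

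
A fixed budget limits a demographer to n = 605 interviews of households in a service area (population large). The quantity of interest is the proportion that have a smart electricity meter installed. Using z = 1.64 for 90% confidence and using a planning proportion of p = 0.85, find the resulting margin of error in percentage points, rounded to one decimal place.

SE(p̂) = √[p(1−p)/n] = √[0.1275/605] = 0.01452.
E = z × SE = 1.64 × 0.01452 = 0.02381, or 2.4 percentage points.

2.4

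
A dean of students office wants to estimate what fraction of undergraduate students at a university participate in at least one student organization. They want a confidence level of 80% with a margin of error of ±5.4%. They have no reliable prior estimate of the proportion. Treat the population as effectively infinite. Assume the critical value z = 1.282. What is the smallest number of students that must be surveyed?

141

With no prior estimate, use p = 0.5, giving p(1−p) = 0.25.
n = z²·p(1−p)/E² = 1.282² × 0.2500 / 0.054² = 1.6435 × 0.2500 / 0.002916 ≈ 140.91.
Rounding up gives n = 141.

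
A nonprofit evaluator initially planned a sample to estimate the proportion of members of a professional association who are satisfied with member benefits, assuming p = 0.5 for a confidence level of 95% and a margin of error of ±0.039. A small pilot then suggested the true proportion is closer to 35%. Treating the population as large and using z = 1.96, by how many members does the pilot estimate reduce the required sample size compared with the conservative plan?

Conservative (p = 0.5): n = 1.96² × 0.25 / 0.039² ≈ 631.43 → 632.
Using p = 0.35: p(1−p) = 0.2275, so n = 1.96² × 0.2275 / 0.039² ≈ 574.60 → 575.
Reduction: 632 − 575 = 57.

57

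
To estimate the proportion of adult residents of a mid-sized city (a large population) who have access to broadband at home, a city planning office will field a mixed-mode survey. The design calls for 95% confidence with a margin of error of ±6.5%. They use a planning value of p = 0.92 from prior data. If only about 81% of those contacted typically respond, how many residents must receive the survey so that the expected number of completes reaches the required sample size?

83

For 95% confidence, z = 1.960.
Completed interviews needed: n₀ = 1.960² × 0.0736 / 0.065² ≈ 66.92 → 67.
At an 81% response rate, contacts needed = 67 / 0.81 ≈ 82.72 → 83.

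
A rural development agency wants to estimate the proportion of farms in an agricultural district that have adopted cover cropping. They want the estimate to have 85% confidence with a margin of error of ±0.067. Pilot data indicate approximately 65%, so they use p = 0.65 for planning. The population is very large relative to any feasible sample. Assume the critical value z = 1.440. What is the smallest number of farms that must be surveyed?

With p = 0.65, p(1−p) = 0.2275.
n = z²·p(1−p)/E² = 1.440² × 0.2275 / 0.067² = 2.0736 × 0.2275 / 0.004489 ≈ 105.09.
Rounding up gives n = 106.

106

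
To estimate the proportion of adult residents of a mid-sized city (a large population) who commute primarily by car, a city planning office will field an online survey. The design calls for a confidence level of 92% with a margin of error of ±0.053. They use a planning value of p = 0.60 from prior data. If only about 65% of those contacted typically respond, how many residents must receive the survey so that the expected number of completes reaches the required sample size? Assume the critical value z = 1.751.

404

Completed interviews needed: n₀ = 1.751² × 0.2400 / 0.053² ≈ 261.96 → 262.
At a 65% response rate, contacts needed = 262 / 0.65 ≈ 403.08 → 404.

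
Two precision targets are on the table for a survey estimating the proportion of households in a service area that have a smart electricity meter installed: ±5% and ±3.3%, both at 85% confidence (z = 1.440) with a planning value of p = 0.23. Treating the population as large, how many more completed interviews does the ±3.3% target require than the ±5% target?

At ±5%: n = 1.440² × 0.1771 / 0.050² ≈ 146.89 → 147.
At ±3.3%: n = 1.440² × 0.1771 / 0.033² ≈ 337.22 → 338.
Additional respondents: 338 − 147 = 191.

191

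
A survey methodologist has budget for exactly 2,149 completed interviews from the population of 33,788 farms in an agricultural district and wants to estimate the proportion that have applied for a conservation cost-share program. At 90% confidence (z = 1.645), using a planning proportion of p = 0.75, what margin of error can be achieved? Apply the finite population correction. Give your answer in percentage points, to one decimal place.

1.5

Finite-population factor: (N−n)/(N−1) = (33788−2149)/(33788−1) = 0.9364.
SE(p̂) = √[p(1−p)/n · (N−n)/(N−1)] = √[0.1875/2149 × 0.9364] = 0.00904.
E = z × SE = 1.645 × 0.00904 = 0.01487 ≈ 1.5 percentage points.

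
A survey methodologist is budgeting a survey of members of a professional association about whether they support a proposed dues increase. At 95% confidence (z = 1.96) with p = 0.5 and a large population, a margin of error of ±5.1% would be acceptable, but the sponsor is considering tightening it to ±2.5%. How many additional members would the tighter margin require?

At ±5.1%: n = 1.96² × 0.2500 / 0.051² ≈ 369.24 → 370.
At ±2.5%: n = 1.96² × 0.2500 / 0.025² ≈ 1536.64 → 1537.
Additional respondents: 1537 − 370 = 1167.

1167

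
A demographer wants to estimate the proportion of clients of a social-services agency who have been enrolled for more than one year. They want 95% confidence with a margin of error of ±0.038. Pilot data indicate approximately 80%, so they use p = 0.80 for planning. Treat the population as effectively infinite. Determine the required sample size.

426

For 95% confidence, z = 1.960.
With p = 0.80, p(1−p) = 0.1600.
n = z²·p(1−p)/E² = 1.960² × 0.1600 / 0.038² = 3.8416 × 0.1600 / 0.001444 ≈ 425.66.
Rounding up gives n = 426.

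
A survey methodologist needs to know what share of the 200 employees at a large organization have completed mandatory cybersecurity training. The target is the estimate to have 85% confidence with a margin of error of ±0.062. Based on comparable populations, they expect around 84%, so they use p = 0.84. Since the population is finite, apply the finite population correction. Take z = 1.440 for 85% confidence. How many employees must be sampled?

54

Unadjusted: n₀ = 1.440² × 0.84 × 0.16 / 0.062² ≈ 72.50, so n₀ = 73.
Finite population correction with N = 200: n = n₀ / (1 + (n₀−1)/N) = 73 / (1 + 72/200) = 73 / 1.3600 ≈ 53.68.
Rounding up, n = 54.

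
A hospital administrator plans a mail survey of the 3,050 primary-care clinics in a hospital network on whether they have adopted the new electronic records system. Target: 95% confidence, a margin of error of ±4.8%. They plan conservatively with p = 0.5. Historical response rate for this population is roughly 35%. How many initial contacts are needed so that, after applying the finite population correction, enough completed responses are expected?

1049

For 95% confidence, z = 1.96.
Completed interviews needed (unadjusted): n₀ = 1.96² × 0.2500 / 0.048² ≈ 416.84 → 417.
FPC for N = 3,050: n = 417 / (1 + 416/3050) = 417 / 1.1364 ≈ 366.95 → 367.
At a 35% response rate, contacts needed = 367 / 0.35 ≈ 1048.57 → 1049.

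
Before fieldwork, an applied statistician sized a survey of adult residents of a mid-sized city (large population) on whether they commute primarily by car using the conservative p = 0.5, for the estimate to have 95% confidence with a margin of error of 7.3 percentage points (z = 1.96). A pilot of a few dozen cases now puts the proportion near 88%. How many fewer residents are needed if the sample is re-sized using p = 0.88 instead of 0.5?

Conservative (p = 0.5): n = 1.96² × 0.25 / 0.073² ≈ 180.22 → 181.
Using p = 0.88: p(1−p) = 0.1056, so n = 1.96² × 0.1056 / 0.073² ≈ 76.13 → 77.
Reduction: 181 − 77 = 104.

104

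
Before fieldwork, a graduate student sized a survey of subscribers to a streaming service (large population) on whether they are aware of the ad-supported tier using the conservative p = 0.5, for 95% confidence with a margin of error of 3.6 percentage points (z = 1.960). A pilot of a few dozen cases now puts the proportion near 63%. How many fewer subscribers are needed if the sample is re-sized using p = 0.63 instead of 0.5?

Conservative (p = 0.5): n = 1.960² × 0.25 / 0.036² ≈ 741.05 → 742.
Using p = 0.63: p(1−p) = 0.2331, so n = 1.960² × 0.2331 / 0.036² ≈ 690.95 → 691.
Reduction: 742 − 691 = 51.

51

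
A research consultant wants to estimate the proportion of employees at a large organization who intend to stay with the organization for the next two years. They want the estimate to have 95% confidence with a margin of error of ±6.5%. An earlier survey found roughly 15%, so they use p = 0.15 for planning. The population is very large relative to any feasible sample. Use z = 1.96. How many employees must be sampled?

With p = 0.15, p(1−p) = 0.1275.
n = z²·p(1−p)/E² = 1.96² × 0.1275 / 0.065² = 3.8416 × 0.1275 / 0.004225 ≈ 115.93.
Rounding up gives n = 116.

116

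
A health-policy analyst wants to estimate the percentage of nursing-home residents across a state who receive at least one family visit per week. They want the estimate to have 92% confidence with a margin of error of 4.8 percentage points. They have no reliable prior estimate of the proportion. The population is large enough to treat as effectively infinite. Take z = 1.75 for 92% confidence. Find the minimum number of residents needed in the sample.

With no prior estimate, use p = 0.5, giving p(1−p) = 0.25.
n = z²·p(1−p)/E² = 1.75² × 0.2500 / 0.048² = 3.0625 × 0.2500 / 0.002304 ≈ 332.30.
Rounding up gives n = 333.

333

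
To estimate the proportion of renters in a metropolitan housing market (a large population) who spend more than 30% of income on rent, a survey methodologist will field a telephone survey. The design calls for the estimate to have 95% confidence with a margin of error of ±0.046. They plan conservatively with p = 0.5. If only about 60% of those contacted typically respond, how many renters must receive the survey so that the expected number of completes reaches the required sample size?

For 95% confidence, z = 1.96.
Completed interviews needed: n₀ = 1.96² × 0.2500 / 0.046² ≈ 453.88 → 454.
At a 60% response rate, contacts needed = 454 / 0.60 ≈ 756.67 → 757.

757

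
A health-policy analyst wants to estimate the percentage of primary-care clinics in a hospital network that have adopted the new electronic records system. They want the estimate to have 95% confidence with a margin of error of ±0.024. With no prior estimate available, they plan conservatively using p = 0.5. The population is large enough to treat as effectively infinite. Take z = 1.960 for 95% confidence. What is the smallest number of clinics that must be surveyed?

1668

With p = 0.5, p(1−p) = 0.25.
n = z²·p(1−p)/E² = 1.960² × 0.2500 / 0.024² = 3.8416 × 0.2500 / 0.000576 ≈ 1667.36.
Rounding up gives n = 1668.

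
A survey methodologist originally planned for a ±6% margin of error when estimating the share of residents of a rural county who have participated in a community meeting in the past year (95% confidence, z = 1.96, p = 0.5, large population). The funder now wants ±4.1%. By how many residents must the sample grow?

At ±6%: n = 1.96² × 0.2500 / 0.060² ≈ 266.78 → 267.
At ±4.1%: n = 1.96² × 0.2500 / 0.041² ≈ 571.33 → 572.
Additional respondents: 572 − 267 = 305.

305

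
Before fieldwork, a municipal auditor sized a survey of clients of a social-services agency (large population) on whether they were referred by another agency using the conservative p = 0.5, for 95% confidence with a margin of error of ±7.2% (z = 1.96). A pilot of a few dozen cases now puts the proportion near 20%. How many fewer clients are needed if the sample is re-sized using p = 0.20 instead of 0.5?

Conservative (p = 0.5): n = 1.96² × 0.25 / 0.072² ≈ 185.26 → 186.
Using p = 0.20: p(1−p) = 0.1600, so n = 1.96² × 0.1600 / 0.072² ≈ 118.57 → 119.
Reduction: 186 − 119 = 67.

67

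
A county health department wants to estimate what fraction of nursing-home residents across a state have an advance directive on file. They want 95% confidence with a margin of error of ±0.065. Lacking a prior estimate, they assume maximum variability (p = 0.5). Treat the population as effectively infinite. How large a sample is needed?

228

For 95% confidence, z = 1.96.
With p = 0.5, p(1−p) = 0.25.
n = z²·p(1−p)/E² = 1.96² × 0.2500 / 0.065² = 3.8416 × 0.2500 / 0.004225 ≈ 227.31.
Rounding up gives n = 228.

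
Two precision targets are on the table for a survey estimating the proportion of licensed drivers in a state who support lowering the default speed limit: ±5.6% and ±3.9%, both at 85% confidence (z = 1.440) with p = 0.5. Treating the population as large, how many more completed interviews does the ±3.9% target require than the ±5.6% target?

At ±5.6%: n = 1.440² × 0.2500 / 0.056² ≈ 165.31 → 166.
At ±3.9%: n = 1.440² × 0.2500 / 0.039² ≈ 340.83 → 341.
Additional respondents: 341 − 166 = 175.

175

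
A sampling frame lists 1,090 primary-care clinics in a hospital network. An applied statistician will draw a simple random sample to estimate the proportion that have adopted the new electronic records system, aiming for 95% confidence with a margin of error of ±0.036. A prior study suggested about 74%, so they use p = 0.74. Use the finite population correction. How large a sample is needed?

For 95% confidence, z = 1.960.
Unadjusted: n₀ = 1.960² × 0.74 × 0.26 / 0.036² ≈ 570.31, so n₀ = 571.
Finite population correction with N = 1,090: n = n₀ / (1 + (n₀−1)/N) = 571 / (1 + 570/1090) = 571 / 1.5229 ≈ 374.93.
Rounding up, n = 375.

375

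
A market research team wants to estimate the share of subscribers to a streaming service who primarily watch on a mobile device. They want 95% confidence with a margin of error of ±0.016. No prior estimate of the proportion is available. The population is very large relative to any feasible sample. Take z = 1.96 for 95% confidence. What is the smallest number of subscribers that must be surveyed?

3752

With no prior estimate, use p = 0.5, giving p(1−p) = 0.25.
n = z²·p(1−p)/E² = 1.96² × 0.2500 / 0.016² = 3.8416 × 0.2500 / 0.000256 ≈ 3751.56.
Rounding up gives n = 3752.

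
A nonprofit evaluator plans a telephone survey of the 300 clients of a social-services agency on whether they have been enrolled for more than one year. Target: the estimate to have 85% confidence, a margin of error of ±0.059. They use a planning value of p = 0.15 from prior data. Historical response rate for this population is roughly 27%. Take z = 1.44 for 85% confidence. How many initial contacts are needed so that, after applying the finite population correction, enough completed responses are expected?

226

Completed interviews needed (unadjusted): n₀ = 1.44² × 0.1275 / 0.059² ≈ 75.95 → 76.
FPC for N = 300: n = 76 / (1 + 75/300) = 76 / 1.2500 ≈ 60.80 → 61.
At a 27% response rate, contacts needed = 61 / 0.27 ≈ 225.93 → 226.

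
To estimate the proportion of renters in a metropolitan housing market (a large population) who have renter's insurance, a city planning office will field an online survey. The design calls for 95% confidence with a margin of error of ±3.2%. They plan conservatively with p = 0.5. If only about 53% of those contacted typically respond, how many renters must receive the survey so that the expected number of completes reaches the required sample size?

For 95% confidence, z = 1.960.
Completed interviews needed: n₀ = 1.960² × 0.2500 / 0.032² ≈ 937.89 → 938.
At a 53% response rate, contacts needed = 938 / 0.53 ≈ 1769.81 → 1770.

1770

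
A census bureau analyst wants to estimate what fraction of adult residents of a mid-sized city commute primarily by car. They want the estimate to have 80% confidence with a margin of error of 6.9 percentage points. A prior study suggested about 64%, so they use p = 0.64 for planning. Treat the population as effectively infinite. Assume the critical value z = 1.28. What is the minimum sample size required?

80

With p = 0.64, p(1−p) = 0.2304.
n = z²·p(1−p)/E² = 1.28² × 0.2304 / 0.069² = 1.6384 × 0.2304 / 0.004761 ≈ 79.29.
Rounding up gives n = 80.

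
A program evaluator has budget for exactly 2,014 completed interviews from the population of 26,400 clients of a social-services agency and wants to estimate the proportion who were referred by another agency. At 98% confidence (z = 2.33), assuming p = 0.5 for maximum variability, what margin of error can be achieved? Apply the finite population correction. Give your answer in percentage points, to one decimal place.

Finite-population factor: (N−n)/(N−1) = (26400−2014)/(26400−1) = 0.9237.
SE(p̂) = √[p(1−p)/n · (N−n)/(N−1)] = √[0.2500/2014 × 0.9237] = 0.01071.
E = z × SE = 2.33 × 0.01071 = 0.02495 ≈ 2.5 percentage points.

2.5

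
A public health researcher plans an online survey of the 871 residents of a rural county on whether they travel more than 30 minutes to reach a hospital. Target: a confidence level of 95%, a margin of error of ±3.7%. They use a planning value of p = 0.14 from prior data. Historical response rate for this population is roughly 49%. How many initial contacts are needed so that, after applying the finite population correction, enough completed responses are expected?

For 95% confidence, z = 1.96.
Completed interviews needed (unadjusted): n₀ = 1.96² × 0.1204 / 0.037² ≈ 337.86 → 338.
FPC for N = 871: n = 338 / (1 + 337/871) = 338 / 1.3869 ≈ 243.71 → 244.
At a 49% response rate, contacts needed = 244 / 0.49 ≈ 497.96 → 498.

498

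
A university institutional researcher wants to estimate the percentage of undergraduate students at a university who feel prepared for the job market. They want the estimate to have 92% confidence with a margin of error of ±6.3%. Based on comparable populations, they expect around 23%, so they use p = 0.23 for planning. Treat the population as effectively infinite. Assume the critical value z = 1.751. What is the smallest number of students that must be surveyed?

With p = 0.23, p(1−p) = 0.1771.
n = z²·p(1−p)/E² = 1.751² × 0.1771 / 0.063² = 3.0660 × 0.1771 / 0.003969 ≈ 136.81.
Rounding up gives n = 137.

137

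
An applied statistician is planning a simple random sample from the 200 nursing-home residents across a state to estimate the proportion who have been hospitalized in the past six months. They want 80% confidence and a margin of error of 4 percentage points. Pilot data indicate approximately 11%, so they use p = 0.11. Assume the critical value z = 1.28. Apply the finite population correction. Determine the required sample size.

Unadjusted: n₀ = 1.28² × 0.11 × 0.89 / 0.040² ≈ 100.25, so n₀ = 101.
Finite population correction with N = 200: n = n₀ / (1 + (n₀−1)/N) = 101 / (1 + 100/200) = 101 / 1.5000 ≈ 67.33.
Rounding up, n = 68.

68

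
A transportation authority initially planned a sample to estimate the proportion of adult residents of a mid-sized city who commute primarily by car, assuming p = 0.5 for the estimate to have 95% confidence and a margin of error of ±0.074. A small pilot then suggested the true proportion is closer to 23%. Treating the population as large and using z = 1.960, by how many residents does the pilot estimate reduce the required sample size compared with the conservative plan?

Conservative (p = 0.5): n = 1.960² × 0.25 / 0.074² ≈ 175.38 → 176.
Using p = 0.23: p(1−p) = 0.1771, so n = 1.960² × 0.1771 / 0.074² ≈ 124.24 → 125.
Reduction: 176 − 125 = 51.

51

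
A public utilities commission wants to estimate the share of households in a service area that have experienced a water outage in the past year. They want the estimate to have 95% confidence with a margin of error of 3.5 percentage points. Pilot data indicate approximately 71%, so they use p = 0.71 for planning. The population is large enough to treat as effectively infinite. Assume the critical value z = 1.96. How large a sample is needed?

With p = 0.71, p(1−p) = 0.2059.
n = z²·p(1−p)/E² = 1.96² × 0.2059 / 0.035² = 3.8416 × 0.2059 / 0.001225 ≈ 645.70.
Rounding up gives n = 646.

646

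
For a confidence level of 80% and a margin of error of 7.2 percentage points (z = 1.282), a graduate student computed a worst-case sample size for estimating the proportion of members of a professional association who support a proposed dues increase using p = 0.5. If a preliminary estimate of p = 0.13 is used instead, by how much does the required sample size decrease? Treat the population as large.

Conservative (p = 0.5): n = 1.282² × 0.25 / 0.072² ≈ 79.26 → 80.
Using p = 0.13: p(1−p) = 0.1131, so n = 1.282² × 0.1131 / 0.072² ≈ 35.86 → 36.
Reduction: 80 − 36 = 44.

44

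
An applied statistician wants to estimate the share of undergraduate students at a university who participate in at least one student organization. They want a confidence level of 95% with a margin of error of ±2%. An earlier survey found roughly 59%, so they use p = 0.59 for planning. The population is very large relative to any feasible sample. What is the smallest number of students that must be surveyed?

2324

For 95% confidence, z = 1.960.
With p = 0.59, p(1−p) = 0.2419.
n = z²·p(1−p)/E² = 1.960² × 0.2419 / 0.020² = 3.8416 × 0.2419 / 0.000400 ≈ 2323.21.
Rounding up gives n = 2324.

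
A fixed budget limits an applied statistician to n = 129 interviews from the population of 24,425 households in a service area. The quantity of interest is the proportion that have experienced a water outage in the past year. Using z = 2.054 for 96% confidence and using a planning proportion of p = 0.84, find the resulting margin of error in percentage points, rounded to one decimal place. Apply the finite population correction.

6.6

Finite-population factor: (N−n)/(N−1) = (24425−129)/(24425−1) = 0.9948.
SE(p̂) = √[p(1−p)/n · (N−n)/(N−1)] = √[0.1344/129 × 0.9948] = 0.03219.
E = z × SE = 2.054 × 0.03219 = 0.06612 ≈ 6.6 percentage points.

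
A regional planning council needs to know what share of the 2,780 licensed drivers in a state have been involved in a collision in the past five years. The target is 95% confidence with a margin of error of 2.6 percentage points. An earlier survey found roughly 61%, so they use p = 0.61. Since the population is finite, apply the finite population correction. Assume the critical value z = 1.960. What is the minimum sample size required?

Unadjusted: n₀ = 1.960² × 0.61 × 0.39 / 0.026² ≈ 1351.95, so n₀ = 1352.
Finite population correction with N = 2,780: n = n₀ / (1 + (n₀−1)/N) = 1352 / (1 + 1351/2780) = 1352 / 1.4860 ≈ 909.84.
Rounding up, n = 910.

910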